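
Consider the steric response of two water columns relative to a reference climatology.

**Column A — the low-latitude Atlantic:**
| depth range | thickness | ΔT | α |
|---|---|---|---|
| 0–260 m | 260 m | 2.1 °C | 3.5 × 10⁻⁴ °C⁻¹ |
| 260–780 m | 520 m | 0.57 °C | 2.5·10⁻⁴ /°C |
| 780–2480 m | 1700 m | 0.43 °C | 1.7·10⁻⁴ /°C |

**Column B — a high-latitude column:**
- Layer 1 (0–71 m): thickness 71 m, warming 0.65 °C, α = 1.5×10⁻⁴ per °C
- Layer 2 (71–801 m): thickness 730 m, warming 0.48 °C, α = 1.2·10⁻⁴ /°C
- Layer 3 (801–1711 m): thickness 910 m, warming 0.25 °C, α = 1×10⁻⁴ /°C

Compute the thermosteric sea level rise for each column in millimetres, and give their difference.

Δh_A ≈ 390 mm, Δh_B ≈ 72 mm; difference ≈ 320 mm

A Layer 1: 3.5×10⁻⁴ × 2.1 × 260 = 0.19110 m
A Layer 2: 520 × 2.5×10⁻⁴ × 0.57 = 0.07410 m
A Layer 3: 1.7×10⁻⁴ × 0.43 × 1700 = 0.12427 m
A total: 0.38947 m
B 0–71 m: 71 × 1.5×10⁻⁴ × 0.65 = 0.0069225 m
B 1.2×10⁻⁴ × 730 × 0.48 = 0.042048 m
B 1×10⁻⁴ × 0.25 × 910 = 0.02275 m
B total: 0.0717205 m
Difference: 0.38947 − 0.0717205 = 0.3177495 m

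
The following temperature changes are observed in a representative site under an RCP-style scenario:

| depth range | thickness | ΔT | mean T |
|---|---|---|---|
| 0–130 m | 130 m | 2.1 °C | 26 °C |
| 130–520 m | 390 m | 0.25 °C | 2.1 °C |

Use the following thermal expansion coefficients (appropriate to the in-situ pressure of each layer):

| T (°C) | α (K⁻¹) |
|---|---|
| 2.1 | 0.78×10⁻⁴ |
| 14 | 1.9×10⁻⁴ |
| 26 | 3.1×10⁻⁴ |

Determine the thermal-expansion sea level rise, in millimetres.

Layer 1 at 26 °C → α = 3.1×10⁻⁴ K⁻¹
Layer 2 at 2.1 °C → α = 0.78×10⁻⁴ K⁻¹
Layer 1: 130 × 2.1 × 3.1×10⁻⁴ = 0.08463 m
130–520 m: 390 × 0.25 × 0.78×10⁻⁴ = 0.007605 m
Δh = 0.08463 + 0.007605 = 0.092235 m

about 92.2 mm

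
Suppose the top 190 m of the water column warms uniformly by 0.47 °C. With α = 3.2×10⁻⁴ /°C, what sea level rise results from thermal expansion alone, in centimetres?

Δh = αΔT·H = 3.2×10⁻⁴ × 0.47 × 190 = 0.028576 m

about 2.86 cm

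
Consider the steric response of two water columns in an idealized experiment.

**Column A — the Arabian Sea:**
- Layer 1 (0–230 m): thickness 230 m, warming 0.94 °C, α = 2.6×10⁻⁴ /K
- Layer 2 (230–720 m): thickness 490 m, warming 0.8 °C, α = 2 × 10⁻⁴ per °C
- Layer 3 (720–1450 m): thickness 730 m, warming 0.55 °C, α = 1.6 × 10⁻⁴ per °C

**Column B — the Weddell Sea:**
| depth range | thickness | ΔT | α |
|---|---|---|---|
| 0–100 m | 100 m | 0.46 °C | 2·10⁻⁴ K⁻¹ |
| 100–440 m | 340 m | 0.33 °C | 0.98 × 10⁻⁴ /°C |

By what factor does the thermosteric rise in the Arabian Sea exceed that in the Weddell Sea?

≈ 9.8×

A 0–230 m: 0.94 × 230 × 2.6×10⁻⁴ = 0.056212 m
A 230–720 m: 490 × 0.8 × 2×10⁻⁴ = 0.07840 m
A Layer 3: 1.6×10⁻⁴ × 0.55 × 730 = 0.06424 m
A total: 0.198852 m
B 2×10⁻⁴ × 0.46 × 100 = 0.00920 m
B Layer 2: 340 × 0.98×10⁻⁴ × 0.33 = 0.0109956 m
B total: 0.0201956 m
Ratio: 0.198852 / 0.0201956 ≈ 9.846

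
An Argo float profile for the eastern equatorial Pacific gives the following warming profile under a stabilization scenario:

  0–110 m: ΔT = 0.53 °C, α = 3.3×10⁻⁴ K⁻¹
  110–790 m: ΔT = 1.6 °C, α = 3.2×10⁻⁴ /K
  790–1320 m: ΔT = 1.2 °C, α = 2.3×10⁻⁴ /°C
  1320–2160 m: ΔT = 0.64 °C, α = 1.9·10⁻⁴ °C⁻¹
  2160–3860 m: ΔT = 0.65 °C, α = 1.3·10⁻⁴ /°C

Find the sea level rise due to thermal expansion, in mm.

Δh ≈ 760 mm

3.3×10⁻⁴ × 0.53 × 110 = 0.019239 m
110–790 m: 680 × 3.2×10⁻⁴ × 1.6 = 0.34816 m
Layer 3: 2.3×10⁻⁴ × 530 × 1.2 = 0.14628 m
Layer 4: 840 × 1.9×10⁻⁴ × 0.64 = 0.102144 m
1700 × 0.65 × 1.3×10⁻⁴ = 0.14365 m
Δh = 0.019239 + 0.34816 + 0.14628 + 0.102144 + 0.14365 = 0.759473 m ≈ 760 mm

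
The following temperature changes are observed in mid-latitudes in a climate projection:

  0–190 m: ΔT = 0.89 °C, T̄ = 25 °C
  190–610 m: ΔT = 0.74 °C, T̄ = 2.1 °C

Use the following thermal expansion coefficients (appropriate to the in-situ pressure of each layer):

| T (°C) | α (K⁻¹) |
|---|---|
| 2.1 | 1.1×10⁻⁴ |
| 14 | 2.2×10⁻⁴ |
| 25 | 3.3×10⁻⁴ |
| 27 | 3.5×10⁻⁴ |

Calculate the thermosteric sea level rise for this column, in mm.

about 90 mm

Layer 1 at 25 °C → α = 3.3×10⁻⁴ K⁻¹
Layer 2 at 2.1 °C → α = 1.1×10⁻⁴ K⁻¹
0–190 m: 3.3×10⁻⁴ × 190 × 0.89 = 0.055803 m
Layer 2: 420 × 0.74 × 1.1×10⁻⁴ = 0.034188 m
Δh = 0.055803 + 0.034188 = 0.089991 m ≈ 90 mm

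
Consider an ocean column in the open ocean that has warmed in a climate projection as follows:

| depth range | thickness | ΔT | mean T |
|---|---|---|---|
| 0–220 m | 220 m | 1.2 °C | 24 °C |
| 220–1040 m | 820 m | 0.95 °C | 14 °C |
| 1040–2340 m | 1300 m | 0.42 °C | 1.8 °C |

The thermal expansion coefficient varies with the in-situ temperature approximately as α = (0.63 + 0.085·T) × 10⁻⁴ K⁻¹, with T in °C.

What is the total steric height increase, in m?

about 0.26 m

Layer 1: α = (0.63 + 0.085×24)×10⁻⁴ = 2.67×10⁻⁴ K⁻¹
Layer 2: α = (0.63 + 0.085×14)×10⁻⁴ = 1.82×10⁻⁴ K⁻¹
Layer 3: α = (0.63 + 0.085×1.8)×10⁻⁴ = 0.783×10⁻⁴ K⁻¹
0–220 m: 220 × 1.2 × 2.67×10⁻⁴ = 0.070488 m
0.95 × 820 × 1.82×10⁻⁴ = 0.141778 m
0.42 × 0.783×10⁻⁴ × 1300 = 0.0427518 m
Δh = 0.070488 + 0.141778 + 0.0427518 = 0.2550178 m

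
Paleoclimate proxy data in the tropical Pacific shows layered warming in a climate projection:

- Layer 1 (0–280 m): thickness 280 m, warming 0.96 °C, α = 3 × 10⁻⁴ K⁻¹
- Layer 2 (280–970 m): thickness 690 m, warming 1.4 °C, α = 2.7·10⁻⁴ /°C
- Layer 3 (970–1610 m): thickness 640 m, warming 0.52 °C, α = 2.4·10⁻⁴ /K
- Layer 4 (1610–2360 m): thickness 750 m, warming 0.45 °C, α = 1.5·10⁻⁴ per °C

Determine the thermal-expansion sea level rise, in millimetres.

0–280 m: 3×10⁻⁴ × 0.96 × 280 = 0.08064 m
1.4 × 2.7×10⁻⁴ × 690 = 0.26082 m
Layer 3: 2.4×10⁻⁴ × 640 × 0.52 = 0.079872 m
1610–2360 m: 1.5×10⁻⁴ × 0.45 × 750 = 0.050625 m
Δh = 0.08064 + 0.26082 + 0.079872 + 0.050625 = 0.471957 m

470 mm of thermosteric rise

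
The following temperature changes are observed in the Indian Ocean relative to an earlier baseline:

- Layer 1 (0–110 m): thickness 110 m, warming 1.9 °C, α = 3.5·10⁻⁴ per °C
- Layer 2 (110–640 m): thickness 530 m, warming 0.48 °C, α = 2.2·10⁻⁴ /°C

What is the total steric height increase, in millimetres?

Layer 1: 110 × 1.9 × 3.5×10⁻⁴ = 0.07315 m
110–640 m: 0.48 × 530 × 2.2×10⁻⁴ = 0.055968 m
Δh = 0.07315 + 0.055968 = 0.129118 m

Δh = 129 mm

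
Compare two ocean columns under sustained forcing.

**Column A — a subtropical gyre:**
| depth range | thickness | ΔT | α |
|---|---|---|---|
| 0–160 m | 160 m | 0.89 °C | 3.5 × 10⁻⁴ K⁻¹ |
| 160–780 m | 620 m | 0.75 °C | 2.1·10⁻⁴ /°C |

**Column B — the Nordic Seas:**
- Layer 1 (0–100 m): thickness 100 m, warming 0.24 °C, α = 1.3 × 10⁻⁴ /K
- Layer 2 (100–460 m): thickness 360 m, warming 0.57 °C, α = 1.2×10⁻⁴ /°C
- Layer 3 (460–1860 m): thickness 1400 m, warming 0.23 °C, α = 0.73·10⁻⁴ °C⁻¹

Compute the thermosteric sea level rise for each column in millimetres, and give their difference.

A 0–160 m: 160 × 0.89 × 3.5×10⁻⁴ = 0.04984 m
A Layer 2: 620 × 0.75 × 2.1×10⁻⁴ = 0.09765 m
A total: 0.14749 m
B 1.3×10⁻⁴ × 100 × 0.24 = 0.00312 m
B 360 × 0.57 × 1.2×10⁻⁴ = 0.024624 m
B 1400 × 0.73×10⁻⁴ × 0.23 = 0.023506 m
B total: 0.05125 m
Difference: 0.14749 − 0.05125 = 0.09624 m

A: 147 mm; B: 51.3 mm; difference 96.2 mm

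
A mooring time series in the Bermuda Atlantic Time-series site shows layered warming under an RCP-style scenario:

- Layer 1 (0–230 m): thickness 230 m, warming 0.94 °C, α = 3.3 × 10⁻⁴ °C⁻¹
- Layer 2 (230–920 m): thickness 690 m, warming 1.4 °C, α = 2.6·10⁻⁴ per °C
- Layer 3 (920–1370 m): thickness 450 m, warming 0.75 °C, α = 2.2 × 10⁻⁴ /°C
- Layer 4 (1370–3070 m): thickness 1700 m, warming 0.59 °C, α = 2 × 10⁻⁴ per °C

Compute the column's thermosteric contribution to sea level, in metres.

Layer 1: 0.94 × 3.3×10⁻⁴ × 230 = 0.071346 m
230–920 m: 2.6×10⁻⁴ × 690 × 1.4 = 0.25116 m
Layer 3: 2.2×10⁻⁴ × 0.75 × 450 = 0.07425 m
Layer 4: 1700 × 0.59 × 2×10⁻⁴ = 0.20060 m
Δh = 0.071346 + 0.25116 + 0.07425 + 0.20060 = 0.597356 m

Δh ≈ 0.597 m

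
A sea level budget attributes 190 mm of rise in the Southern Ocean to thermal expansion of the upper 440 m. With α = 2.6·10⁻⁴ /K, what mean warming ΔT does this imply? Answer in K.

ΔT = Δh/(αH) = 0.19 / (2.6×10⁻⁴ × 440) ≈ 1.661 K

1.7 K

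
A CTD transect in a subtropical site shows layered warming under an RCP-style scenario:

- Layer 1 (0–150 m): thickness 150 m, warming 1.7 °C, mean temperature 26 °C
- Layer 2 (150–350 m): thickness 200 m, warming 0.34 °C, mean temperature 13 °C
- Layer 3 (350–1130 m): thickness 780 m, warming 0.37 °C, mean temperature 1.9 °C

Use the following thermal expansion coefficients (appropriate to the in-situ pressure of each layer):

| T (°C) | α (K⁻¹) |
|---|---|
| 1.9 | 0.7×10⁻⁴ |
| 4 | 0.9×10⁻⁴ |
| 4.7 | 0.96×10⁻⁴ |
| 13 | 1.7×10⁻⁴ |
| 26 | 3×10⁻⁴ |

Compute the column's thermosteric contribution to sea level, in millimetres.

Layer 1 at 26 °C → α = 3×10⁻⁴ K⁻¹
Layer 2 at 13 °C → α = 1.7×10⁻⁴ K⁻¹
Layer 3 at 1.9 °C → α = 0.7×10⁻⁴ K⁻¹
0–150 m: 1.7 × 3×10⁻⁴ × 150 = 0.07650 m
0.34 × 1.7×10⁻⁴ × 200 = 0.01156 m
Layer 3: 0.7×10⁻⁴ × 780 × 0.37 = 0.020202 m
Δh = 0.07650 + 0.01156 + 0.020202 = 0.108262 m ≈ 108 mm

about 108 mm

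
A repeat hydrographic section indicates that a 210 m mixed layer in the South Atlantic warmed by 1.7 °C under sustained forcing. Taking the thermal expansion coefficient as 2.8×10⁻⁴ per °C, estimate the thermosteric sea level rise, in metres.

Δh = 0.100 m

Δh = αΔT·H = 2.8×10⁻⁴ × 1.7 × 210 = 0.09996 m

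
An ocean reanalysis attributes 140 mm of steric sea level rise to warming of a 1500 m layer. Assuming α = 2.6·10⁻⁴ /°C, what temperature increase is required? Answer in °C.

ΔT = Δh/(αH) = 0.14 / (2.6×10⁻⁴ × 1500) ≈ 0.3590 °C

ΔT ≈ 0.359 °C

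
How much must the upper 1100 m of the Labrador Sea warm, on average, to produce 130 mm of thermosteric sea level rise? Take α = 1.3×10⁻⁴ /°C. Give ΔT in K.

about 0.909 K

ΔT = Δh/(αH) = 0.13 / (1.3×10⁻⁴ × 1100) ≈ 0.9091 K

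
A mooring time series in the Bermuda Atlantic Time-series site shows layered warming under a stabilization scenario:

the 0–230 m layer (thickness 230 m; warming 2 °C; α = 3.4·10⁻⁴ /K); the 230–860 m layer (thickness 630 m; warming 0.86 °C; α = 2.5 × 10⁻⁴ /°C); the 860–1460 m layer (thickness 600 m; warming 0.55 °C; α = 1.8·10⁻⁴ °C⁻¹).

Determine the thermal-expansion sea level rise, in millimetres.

351 mm of thermosteric rise

230 × 2 × 3.4×10⁻⁴ = 0.15640 m
0.86 × 630 × 2.5×10⁻⁴ = 0.13545 m
0.55 × 1.8×10⁻⁴ × 600 = 0.05940 m
Δh = 0.15640 + 0.13545 + 0.05940 = 0.35125 m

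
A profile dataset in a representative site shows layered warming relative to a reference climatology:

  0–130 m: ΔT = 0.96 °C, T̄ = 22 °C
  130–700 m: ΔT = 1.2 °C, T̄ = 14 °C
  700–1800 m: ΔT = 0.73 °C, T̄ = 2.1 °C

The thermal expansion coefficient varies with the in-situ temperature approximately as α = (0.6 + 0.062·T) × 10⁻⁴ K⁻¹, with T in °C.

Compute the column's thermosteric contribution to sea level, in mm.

Δh ≈ 184 mm

Layer 1: α = (0.6 + 0.062×22)×10⁻⁴ = 1.964×10⁻⁴ K⁻¹
Layer 2: α = (0.6 + 0.062×14)×10⁻⁴ = 1.468×10⁻⁴ K⁻¹
Layer 3: α = (0.6 + 0.062×2.1)×10⁻⁴ = 0.7302×10⁻⁴ K⁻¹
1.964×10⁻⁴ × 130 × 0.96 = 0.02451072 m
Layer 2: 1.468×10⁻⁴ × 1.2 × 570 = 0.1004112 m
0.73 × 1100 × 0.7302×10⁻⁴ = 0.05863506 m
Δh = 0.02451072 + 0.1004112 + 0.05863506 = 0.18355698 m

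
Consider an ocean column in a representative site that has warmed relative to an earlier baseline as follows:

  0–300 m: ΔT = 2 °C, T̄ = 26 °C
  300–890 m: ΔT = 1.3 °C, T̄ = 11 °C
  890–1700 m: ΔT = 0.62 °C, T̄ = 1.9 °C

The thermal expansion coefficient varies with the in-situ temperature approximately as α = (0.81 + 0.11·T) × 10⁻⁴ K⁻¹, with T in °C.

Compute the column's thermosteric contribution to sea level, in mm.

Layer 1: α = (0.81 + 0.11×26)×10⁻⁴ = 3.67×10⁻⁴ K⁻¹
Layer 2: α = (0.81 + 0.11×11)×10⁻⁴ = 2.02×10⁻⁴ K⁻¹
Layer 3: α = (0.81 + 0.11×1.9)×10⁻⁴ = 1.019×10⁻⁴ K⁻¹
Layer 1: 2 × 3.67×10⁻⁴ × 300 = 0.22020 m
Layer 2: 590 × 1.3 × 2.02×10⁻⁴ = 0.154934 m
810 × 1.019×10⁻⁴ × 0.62 = 0.05117418 m
Δh = 0.22020 + 0.154934 + 0.05117418 = 0.42630818 m

426 mm of thermosteric rise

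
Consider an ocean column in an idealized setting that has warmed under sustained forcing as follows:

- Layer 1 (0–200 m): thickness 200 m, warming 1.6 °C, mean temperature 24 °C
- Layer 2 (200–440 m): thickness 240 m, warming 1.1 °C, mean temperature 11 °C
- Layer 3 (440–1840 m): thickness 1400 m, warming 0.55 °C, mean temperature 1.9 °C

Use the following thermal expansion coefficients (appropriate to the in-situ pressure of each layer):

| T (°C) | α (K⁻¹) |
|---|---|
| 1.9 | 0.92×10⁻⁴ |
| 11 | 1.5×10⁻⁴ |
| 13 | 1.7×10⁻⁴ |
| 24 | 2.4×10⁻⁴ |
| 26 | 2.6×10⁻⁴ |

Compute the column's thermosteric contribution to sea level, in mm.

Layer 1 at 24 °C → α = 2.4×10⁻⁴ K⁻¹
Layer 2 at 11 °C → α = 1.5×10⁻⁴ K⁻¹
Layer 3 at 1.9 °C → α = 0.92×10⁻⁴ K⁻¹
200 × 1.6 × 2.4×10⁻⁴ = 0.07680 m
200–440 m: 1.1 × 240 × 1.5×10⁻⁴ = 0.03960 m
1400 × 0.92×10⁻⁴ × 0.55 = 0.07084 m
Δh = 0.07680 + 0.03960 + 0.07084 = 0.18724 m

187 mm of thermosteric rise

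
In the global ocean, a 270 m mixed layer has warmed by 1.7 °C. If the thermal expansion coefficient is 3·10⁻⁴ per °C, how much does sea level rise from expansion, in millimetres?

Δh = αΔT·H = 3×10⁻⁴ × 1.7 × 270 = 0.13770 m

Δh ≈ 138 mm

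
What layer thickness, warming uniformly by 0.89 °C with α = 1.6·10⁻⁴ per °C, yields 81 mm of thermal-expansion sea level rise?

H ≈ 569 m

H = Δh/(αΔT) = 0.081 / (1.6×10⁻⁴ × 0.89) ≈ 568.8 m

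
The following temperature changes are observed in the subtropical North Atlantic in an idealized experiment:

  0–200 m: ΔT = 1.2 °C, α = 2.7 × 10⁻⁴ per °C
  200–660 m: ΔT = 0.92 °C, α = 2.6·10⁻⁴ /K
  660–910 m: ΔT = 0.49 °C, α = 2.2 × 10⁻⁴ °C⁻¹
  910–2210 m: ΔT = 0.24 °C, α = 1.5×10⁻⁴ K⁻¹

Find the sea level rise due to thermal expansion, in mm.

Layer 1: 200 × 2.7×10⁻⁴ × 1.2 = 0.06480 m
460 × 0.92 × 2.6×10⁻⁴ = 0.110032 m
Layer 3: 2.2×10⁻⁴ × 250 × 0.49 = 0.02695 m
Layer 4: 1300 × 0.24 × 1.5×10⁻⁴ = 0.04680 m
Δh = 0.06480 + 0.110032 + 0.02695 + 0.04680 = 0.248582 m

about 249 mm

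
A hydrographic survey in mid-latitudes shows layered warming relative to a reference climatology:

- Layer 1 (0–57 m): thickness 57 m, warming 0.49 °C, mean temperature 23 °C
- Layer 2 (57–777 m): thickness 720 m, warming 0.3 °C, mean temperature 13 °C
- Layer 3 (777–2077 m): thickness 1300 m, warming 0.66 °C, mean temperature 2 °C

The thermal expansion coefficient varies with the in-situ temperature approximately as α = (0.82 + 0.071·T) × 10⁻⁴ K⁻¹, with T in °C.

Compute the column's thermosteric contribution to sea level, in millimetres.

127 mm

Layer 1: α = (0.82 + 0.071×23)×10⁻⁴ = 2.453×10⁻⁴ K⁻¹
Layer 2: α = (0.82 + 0.071×13)×10⁻⁴ = 1.743×10⁻⁴ K⁻¹
Layer 3: α = (0.82 + 0.071×2)×10⁻⁴ = 0.962×10⁻⁴ K⁻¹
Layer 1: 2.453×10⁻⁴ × 57 × 0.49 = 0.006851229 m
57–777 m: 0.3 × 1.743×10⁻⁴ × 720 = 0.0376488 m
1300 × 0.66 × 0.962×10⁻⁴ = 0.0825396 m
Δh = 0.006851229 + 0.0376488 + 0.0825396 = 0.127039629 m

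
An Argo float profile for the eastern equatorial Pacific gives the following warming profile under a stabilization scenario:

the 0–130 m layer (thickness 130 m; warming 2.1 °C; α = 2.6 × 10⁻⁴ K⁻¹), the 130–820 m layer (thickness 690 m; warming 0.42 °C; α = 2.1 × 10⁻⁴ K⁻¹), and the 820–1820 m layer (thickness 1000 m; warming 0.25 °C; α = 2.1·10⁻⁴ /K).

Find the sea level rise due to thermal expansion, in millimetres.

184 mm

Layer 1: 2.1 × 2.6×10⁻⁴ × 130 = 0.07098 m
Layer 2: 0.42 × 690 × 2.1×10⁻⁴ = 0.060858 m
820–1820 m: 2.1×10⁻⁴ × 1000 × 0.25 = 0.05250 m
Δh = 0.07098 + 0.060858 + 0.05250 = 0.184338 m ≈ 184 mm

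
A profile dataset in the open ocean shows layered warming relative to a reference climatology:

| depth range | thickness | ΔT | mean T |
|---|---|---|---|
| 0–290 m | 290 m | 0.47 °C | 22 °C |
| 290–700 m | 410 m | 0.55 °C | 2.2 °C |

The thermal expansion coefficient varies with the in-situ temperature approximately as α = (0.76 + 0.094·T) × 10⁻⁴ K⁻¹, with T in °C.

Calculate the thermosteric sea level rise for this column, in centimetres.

Layer 1: α = (0.76 + 0.094×22)×10⁻⁴ = 2.828×10⁻⁴ K⁻¹
Layer 2: α = (0.76 + 0.094×2.2)×10⁻⁴ = 0.9668×10⁻⁴ K⁻¹
0–290 m: 290 × 0.47 × 2.828×10⁻⁴ = 0.03854564 m
290–700 m: 410 × 0.55 × 0.9668×10⁻⁴ = 0.02180134 m
Δh = 0.03854564 + 0.02180134 = 0.06034698 m

6.0 cm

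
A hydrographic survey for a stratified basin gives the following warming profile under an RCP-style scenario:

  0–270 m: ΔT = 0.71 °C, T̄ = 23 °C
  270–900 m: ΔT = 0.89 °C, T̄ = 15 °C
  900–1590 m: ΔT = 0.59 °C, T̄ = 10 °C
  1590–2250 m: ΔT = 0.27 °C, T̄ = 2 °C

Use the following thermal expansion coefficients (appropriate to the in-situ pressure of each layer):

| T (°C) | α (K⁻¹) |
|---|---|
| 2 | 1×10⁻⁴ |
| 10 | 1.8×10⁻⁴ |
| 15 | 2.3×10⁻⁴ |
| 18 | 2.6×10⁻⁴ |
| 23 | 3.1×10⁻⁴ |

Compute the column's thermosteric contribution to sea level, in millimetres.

279 mm

Layer 1 at 23 °C → α = 3.1×10⁻⁴ K⁻¹
Layer 2 at 15 °C → α = 2.3×10⁻⁴ K⁻¹
Layer 3 at 10 °C → α = 1.8×10⁻⁴ K⁻¹
Layer 4 at 2 °C → α = 1×10⁻⁴ K⁻¹
0–270 m: 0.71 × 270 × 3.1×10⁻⁴ = 0.059427 m
270–900 m: 0.89 × 630 × 2.3×10⁻⁴ = 0.128961 m
Layer 3: 690 × 0.59 × 1.8×10⁻⁴ = 0.073278 m
Layer 4: 0.27 × 1×10⁻⁴ × 660 = 0.01782 m
Δh = 0.059427 + 0.128961 + 0.073278 + 0.01782 = 0.279486 m ≈ 279 mm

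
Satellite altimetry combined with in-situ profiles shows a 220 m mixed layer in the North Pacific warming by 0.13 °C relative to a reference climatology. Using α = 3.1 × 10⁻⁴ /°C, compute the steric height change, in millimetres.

Δh = αΔT·H = 3.1×10⁻⁴ × 0.13 × 220 = 0.008866 m

8.87 mm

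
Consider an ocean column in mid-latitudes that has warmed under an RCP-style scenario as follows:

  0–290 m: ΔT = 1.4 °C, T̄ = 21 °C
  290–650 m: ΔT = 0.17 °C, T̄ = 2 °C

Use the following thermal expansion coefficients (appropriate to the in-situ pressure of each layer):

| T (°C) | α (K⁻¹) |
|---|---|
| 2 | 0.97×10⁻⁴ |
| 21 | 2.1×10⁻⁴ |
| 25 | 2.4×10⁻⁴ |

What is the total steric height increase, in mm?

91.2 mm of thermosteric rise

Layer 1 at 21 °C → α = 2.1×10⁻⁴ K⁻¹
Layer 2 at 2 °C → α = 0.97×10⁻⁴ K⁻¹
Layer 1: 290 × 1.4 × 2.1×10⁻⁴ = 0.08526 m
360 × 0.17 × 0.97×10⁻⁴ = 0.0059364 m
Δh = 0.08526 + 0.0059364 = 0.0911964 m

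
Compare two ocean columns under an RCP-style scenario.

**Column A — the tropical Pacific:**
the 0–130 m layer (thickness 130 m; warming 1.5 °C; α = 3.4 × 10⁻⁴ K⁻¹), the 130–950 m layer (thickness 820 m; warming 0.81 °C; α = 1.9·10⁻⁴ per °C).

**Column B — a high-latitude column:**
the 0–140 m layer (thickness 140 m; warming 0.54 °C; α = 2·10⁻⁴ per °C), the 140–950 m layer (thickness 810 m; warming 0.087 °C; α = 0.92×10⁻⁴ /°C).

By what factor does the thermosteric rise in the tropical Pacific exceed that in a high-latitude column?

A 0–130 m: 3.4×10⁻⁴ × 130 × 1.5 = 0.06630 m
A 820 × 1.9×10⁻⁴ × 0.81 = 0.126198 m
A total: 0.192498 m
B Layer 1: 0.54 × 2×10⁻⁴ × 140 = 0.01512 m
B 0.087 × 810 × 0.92×10⁻⁴ = 0.00648324 m
B total: 0.02160324 m
Ratio: 0.192498 / 0.02160324 ≈ 8.911

a factor of 8.91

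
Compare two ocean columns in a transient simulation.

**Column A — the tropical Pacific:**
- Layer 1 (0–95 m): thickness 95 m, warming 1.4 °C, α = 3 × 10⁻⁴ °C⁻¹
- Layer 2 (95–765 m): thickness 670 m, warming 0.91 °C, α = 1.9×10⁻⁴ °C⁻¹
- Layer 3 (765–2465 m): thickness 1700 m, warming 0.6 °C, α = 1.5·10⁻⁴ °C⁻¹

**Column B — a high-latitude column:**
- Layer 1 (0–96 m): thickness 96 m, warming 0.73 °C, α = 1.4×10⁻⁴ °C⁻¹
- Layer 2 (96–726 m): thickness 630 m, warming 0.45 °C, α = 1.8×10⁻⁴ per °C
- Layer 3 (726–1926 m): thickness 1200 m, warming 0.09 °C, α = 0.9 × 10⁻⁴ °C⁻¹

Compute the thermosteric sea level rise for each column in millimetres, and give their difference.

Δh_A ≈ 309 mm, Δh_B ≈ 70.6 mm; difference ≈ 238 mm

A 95 × 3×10⁻⁴ × 1.4 = 0.03990 m
A Layer 2: 0.91 × 1.9×10⁻⁴ × 670 = 0.115843 m
A Layer 3: 1.5×10⁻⁴ × 0.6 × 1700 = 0.15300 m
A total: 0.308743 m
B Layer 1: 1.4×10⁻⁴ × 96 × 0.73 = 0.0098112 m
B 630 × 1.8×10⁻⁴ × 0.45 = 0.05103 m
B 0.9×10⁻⁴ × 0.09 × 1200 = 0.00972 m
B total: 0.0705612 m
Difference: 0.308743 − 0.0705612 = 0.2381818 m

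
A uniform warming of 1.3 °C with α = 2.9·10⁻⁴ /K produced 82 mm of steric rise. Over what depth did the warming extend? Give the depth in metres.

H = Δh/(αΔT) = 0.082 / (2.9×10⁻⁴ × 1.3) ≈ 217.5 m

218 m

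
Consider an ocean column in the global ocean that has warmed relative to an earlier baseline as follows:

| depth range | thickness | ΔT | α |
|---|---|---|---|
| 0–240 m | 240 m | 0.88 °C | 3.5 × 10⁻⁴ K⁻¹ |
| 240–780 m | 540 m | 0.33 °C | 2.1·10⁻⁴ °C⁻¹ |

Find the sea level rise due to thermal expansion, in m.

0.111 m of thermosteric rise

0.88 × 3.5×10⁻⁴ × 240 = 0.07392 m
Layer 2: 2.1×10⁻⁴ × 540 × 0.33 = 0.037422 m
Δh = 0.07392 + 0.037422 = 0.111342 m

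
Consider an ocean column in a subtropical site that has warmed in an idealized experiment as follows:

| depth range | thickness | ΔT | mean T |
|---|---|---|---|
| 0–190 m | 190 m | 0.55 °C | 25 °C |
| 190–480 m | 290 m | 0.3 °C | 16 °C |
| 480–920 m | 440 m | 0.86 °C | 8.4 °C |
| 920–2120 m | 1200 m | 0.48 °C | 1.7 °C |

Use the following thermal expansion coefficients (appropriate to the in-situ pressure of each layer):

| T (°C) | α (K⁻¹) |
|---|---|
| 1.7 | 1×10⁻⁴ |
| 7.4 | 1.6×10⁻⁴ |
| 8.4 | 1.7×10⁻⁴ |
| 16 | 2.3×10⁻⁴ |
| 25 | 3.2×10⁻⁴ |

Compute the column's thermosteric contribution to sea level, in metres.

Δh = 0.175 m

Layer 1 at 25 °C → α = 3.2×10⁻⁴ K⁻¹
Layer 2 at 16 °C → α = 2.3×10⁻⁴ K⁻¹
Layer 3 at 8.4 °C → α = 1.7×10⁻⁴ K⁻¹
Layer 4 at 1.7 °C → α = 1×10⁻⁴ K⁻¹
0–190 m: 3.2×10⁻⁴ × 190 × 0.55 = 0.03344 m
190–480 m: 2.3×10⁻⁴ × 0.3 × 290 = 0.02001 m
440 × 1.7×10⁻⁴ × 0.86 = 0.064328 m
1200 × 0.48 × 1×10⁻⁴ = 0.05760 m
Δh = 0.03344 + 0.02001 + 0.064328 + 0.05760 = 0.175378 m ≈ 0.175 m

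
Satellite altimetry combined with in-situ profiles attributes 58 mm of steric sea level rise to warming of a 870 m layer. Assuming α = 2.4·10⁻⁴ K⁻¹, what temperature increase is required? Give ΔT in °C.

ΔT = Δh/(αH) = 0.058 / (2.4×10⁻⁴ × 870) ≈ 0.2778 °C

0.28 °C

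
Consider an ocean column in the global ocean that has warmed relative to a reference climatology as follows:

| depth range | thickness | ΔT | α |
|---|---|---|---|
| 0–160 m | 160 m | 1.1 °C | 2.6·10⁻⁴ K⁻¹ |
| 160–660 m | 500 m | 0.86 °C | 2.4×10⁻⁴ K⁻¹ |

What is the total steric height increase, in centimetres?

15 cm of thermosteric rise

2.6×10⁻⁴ × 1.1 × 160 = 0.04576 m
160–660 m: 2.4×10⁻⁴ × 0.86 × 500 = 0.10320 m
Δh = 0.04576 + 0.10320 = 0.14896 m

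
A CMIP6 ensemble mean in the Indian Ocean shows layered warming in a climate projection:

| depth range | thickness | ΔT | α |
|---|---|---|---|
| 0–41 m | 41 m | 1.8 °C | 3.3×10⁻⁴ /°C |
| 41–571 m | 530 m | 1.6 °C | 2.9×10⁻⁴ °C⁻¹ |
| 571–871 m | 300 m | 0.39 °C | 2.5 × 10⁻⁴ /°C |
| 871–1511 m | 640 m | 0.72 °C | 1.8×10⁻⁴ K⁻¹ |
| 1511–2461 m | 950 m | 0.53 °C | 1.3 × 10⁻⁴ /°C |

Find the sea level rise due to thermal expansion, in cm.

about 44.8 cm

Layer 1: 1.8 × 41 × 3.3×10⁻⁴ = 0.024354 m
Layer 2: 1.6 × 2.9×10⁻⁴ × 530 = 0.24592 m
571–871 m: 300 × 2.5×10⁻⁴ × 0.39 = 0.02925 m
640 × 0.72 × 1.8×10⁻⁴ = 0.082944 m
1511–2461 m: 1.3×10⁻⁴ × 950 × 0.53 = 0.065455 m
Δh = 0.024354 + 0.24592 + 0.02925 + 0.082944 + 0.065455 = 0.447923 m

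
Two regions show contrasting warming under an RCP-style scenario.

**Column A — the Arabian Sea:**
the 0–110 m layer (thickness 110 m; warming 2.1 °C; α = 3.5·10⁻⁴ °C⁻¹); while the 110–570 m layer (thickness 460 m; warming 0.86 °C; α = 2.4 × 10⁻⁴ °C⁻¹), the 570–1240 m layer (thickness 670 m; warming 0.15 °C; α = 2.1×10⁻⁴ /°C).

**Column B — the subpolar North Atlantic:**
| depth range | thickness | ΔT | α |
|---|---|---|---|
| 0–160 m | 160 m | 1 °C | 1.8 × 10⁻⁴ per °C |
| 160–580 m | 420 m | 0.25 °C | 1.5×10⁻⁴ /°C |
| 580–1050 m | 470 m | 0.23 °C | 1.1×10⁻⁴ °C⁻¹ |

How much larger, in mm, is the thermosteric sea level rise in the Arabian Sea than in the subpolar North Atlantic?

Δh_A − Δh_B ≈ 140 mm

A 0–110 m: 110 × 3.5×10⁻⁴ × 2.1 = 0.08085 m
A Layer 2: 460 × 2.4×10⁻⁴ × 0.86 = 0.094944 m
A 570–1240 m: 2.1×10⁻⁴ × 670 × 0.15 = 0.021105 m
A total: 0.196899 m
B 0–160 m: 1 × 1.8×10⁻⁴ × 160 = 0.02880 m
B Layer 2: 420 × 1.5×10⁻⁴ × 0.25 = 0.01575 m
B 580–1050 m: 1.1×10⁻⁴ × 0.23 × 470 = 0.011891 m
B total: 0.056441 m
Difference: 0.196899 − 0.056441 = 0.140458 m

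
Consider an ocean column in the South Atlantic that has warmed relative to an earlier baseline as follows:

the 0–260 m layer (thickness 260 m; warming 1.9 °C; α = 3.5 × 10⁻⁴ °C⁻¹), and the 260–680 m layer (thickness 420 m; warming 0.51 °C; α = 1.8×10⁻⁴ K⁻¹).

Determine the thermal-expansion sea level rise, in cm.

21 cm of thermosteric rise

Layer 1: 260 × 1.9 × 3.5×10⁻⁴ = 0.17290 m
260–680 m: 0.51 × 1.8×10⁻⁴ × 420 = 0.038556 m
Δh = 0.17290 + 0.038556 = 0.211456 m ≈ 21 cm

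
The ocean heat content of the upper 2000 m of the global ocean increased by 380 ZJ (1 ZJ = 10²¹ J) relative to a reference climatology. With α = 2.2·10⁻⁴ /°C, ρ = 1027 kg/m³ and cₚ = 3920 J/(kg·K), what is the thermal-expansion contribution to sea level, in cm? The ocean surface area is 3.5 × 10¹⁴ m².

Per unit area: Q = 380×10²¹ / (3.5×10¹⁴) ≈ 1.086×10⁹ J/m²
Δh = αQ/(ρcₚ) = 2.2×10⁻⁴ × 1.086×10⁹ / (1027 × 3920) ≈ 0.059347 m

Δh ≈ 5.9 cm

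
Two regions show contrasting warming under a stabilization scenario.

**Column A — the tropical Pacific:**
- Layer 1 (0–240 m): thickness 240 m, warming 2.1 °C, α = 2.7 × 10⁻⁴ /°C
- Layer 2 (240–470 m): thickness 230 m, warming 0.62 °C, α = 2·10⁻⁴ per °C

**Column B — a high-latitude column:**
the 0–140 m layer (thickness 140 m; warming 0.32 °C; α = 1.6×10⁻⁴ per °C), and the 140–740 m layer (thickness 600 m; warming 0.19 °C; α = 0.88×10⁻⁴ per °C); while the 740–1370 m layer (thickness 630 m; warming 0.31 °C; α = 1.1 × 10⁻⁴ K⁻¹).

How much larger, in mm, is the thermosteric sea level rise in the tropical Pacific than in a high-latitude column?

126 mm larger

A 2.1 × 2.7×10⁻⁴ × 240 = 0.13608 m
A 0.62 × 2×10⁻⁴ × 230 = 0.02852 m
A total: 0.16460 m
B 1.6×10⁻⁴ × 0.32 × 140 = 0.007168 m
B 0.88×10⁻⁴ × 600 × 0.19 = 0.010032 m
B Layer 3: 0.31 × 1.1×10⁻⁴ × 630 = 0.021483 m
B total: 0.038683 m
Difference: 0.16460 − 0.038683 = 0.125917 m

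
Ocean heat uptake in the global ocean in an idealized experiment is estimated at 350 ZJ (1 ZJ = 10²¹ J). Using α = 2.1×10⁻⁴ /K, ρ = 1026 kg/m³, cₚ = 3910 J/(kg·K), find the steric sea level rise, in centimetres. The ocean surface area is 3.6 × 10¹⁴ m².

Δh = 5.1 cm

Per unit area: Q = 350×10²¹ / (3.6×10¹⁴) ≈ 9.722×10⁸ J/m²
Δh = αQ/(ρcₚ) = 2.1×10⁻⁴ × 9.722×10⁸ / (1026 × 3910) ≈ 0.050892 m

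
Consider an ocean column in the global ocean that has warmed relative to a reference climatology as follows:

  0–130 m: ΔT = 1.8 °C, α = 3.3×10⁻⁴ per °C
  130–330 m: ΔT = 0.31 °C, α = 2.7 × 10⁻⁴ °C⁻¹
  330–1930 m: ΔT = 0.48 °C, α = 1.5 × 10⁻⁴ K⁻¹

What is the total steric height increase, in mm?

Layer 1: 130 × 3.3×10⁻⁴ × 1.8 = 0.07722 m
0.31 × 200 × 2.7×10⁻⁴ = 0.01674 m
0.48 × 1600 × 1.5×10⁻⁴ = 0.11520 m
Δh = 0.07722 + 0.01674 + 0.11520 = 0.20916 m

209 mm of thermosteric rise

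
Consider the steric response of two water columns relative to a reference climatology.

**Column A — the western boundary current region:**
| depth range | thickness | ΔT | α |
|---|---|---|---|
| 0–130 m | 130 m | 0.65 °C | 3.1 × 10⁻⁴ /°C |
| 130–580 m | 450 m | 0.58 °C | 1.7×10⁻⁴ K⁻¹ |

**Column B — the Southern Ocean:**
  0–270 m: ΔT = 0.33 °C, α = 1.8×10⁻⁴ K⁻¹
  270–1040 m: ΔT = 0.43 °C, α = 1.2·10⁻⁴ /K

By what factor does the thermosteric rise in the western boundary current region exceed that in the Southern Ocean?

a factor of 1.3

A Layer 1: 3.1×10⁻⁴ × 0.65 × 130 = 0.026195 m
A Layer 2: 0.58 × 1.7×10⁻⁴ × 450 = 0.04437 m
A total: 0.070565 m
B 1.8×10⁻⁴ × 0.33 × 270 = 0.016038 m
B 770 × 1.2×10⁻⁴ × 0.43 = 0.039732 m
B total: 0.05577 m
Ratio: 0.070565 / 0.05577 ≈ 1.265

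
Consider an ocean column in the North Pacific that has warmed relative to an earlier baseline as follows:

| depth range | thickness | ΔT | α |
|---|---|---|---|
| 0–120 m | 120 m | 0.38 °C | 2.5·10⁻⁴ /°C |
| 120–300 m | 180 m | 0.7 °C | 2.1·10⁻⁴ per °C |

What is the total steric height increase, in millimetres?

Δh = 38 mm

2.5×10⁻⁴ × 0.38 × 120 = 0.01140 m
120–300 m: 0.7 × 2.1×10⁻⁴ × 180 = 0.02646 m
Δh = 0.01140 + 0.02646 = 0.03786 m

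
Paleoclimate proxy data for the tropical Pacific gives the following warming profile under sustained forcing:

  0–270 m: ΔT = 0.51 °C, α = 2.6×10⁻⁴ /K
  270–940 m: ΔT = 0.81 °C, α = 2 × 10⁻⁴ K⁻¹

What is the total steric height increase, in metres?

0.144 m

Layer 1: 0.51 × 270 × 2.6×10⁻⁴ = 0.035802 m
Layer 2: 0.81 × 2×10⁻⁴ × 670 = 0.10854 m
Δh = 0.035802 + 0.10854 = 0.144342 m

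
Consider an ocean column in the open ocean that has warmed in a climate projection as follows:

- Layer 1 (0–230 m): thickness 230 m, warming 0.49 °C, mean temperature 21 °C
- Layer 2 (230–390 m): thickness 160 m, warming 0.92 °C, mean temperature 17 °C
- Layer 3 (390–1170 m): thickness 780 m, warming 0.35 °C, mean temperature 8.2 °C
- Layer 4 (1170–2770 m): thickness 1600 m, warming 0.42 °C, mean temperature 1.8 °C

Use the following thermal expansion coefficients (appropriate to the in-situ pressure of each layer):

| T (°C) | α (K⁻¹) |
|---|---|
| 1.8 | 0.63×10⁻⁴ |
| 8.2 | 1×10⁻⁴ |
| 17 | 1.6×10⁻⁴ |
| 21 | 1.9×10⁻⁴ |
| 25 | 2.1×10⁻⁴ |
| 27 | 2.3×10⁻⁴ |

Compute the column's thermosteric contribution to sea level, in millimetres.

Layer 1 at 21 °C → α = 1.9×10⁻⁴ K⁻¹
Layer 2 at 17 °C → α = 1.6×10⁻⁴ K⁻¹
Layer 3 at 8.2 °C → α = 1×10⁻⁴ K⁻¹
Layer 4 at 1.8 °C → α = 0.63×10⁻⁴ K⁻¹
Layer 1: 1.9×10⁻⁴ × 0.49 × 230 = 0.021413 m
Layer 2: 160 × 1.6×10⁻⁴ × 0.92 = 0.023552 m
390–1170 m: 1×10⁻⁴ × 0.35 × 780 = 0.02730 m
1170–2770 m: 0.42 × 1600 × 0.63×10⁻⁴ = 0.042336 m
Δh = 0.021413 + 0.023552 + 0.02730 + 0.042336 = 0.114601 m ≈ 110 mm

about 110 mm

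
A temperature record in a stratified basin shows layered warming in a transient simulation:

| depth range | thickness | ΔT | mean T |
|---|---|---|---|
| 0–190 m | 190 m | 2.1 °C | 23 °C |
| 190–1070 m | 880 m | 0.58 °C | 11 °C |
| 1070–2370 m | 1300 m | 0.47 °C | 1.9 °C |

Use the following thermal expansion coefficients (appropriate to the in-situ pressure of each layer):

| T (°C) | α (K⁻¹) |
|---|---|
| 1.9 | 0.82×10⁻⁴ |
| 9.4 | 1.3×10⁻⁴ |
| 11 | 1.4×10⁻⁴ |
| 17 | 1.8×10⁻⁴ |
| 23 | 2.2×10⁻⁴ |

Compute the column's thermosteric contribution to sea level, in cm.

Layer 1 at 23 °C → α = 2.2×10⁻⁴ K⁻¹
Layer 2 at 11 °C → α = 1.4×10⁻⁴ K⁻¹
Layer 3 at 1.9 °C → α = 0.82×10⁻⁴ K⁻¹
Layer 1: 2.1 × 2.2×10⁻⁴ × 190 = 0.08778 m
0.58 × 880 × 1.4×10⁻⁴ = 0.071456 m
1070–2370 m: 0.47 × 0.82×10⁻⁴ × 1300 = 0.050102 m
Δh = 0.08778 + 0.071456 + 0.050102 = 0.209338 m

20.9 cm of thermosteric rise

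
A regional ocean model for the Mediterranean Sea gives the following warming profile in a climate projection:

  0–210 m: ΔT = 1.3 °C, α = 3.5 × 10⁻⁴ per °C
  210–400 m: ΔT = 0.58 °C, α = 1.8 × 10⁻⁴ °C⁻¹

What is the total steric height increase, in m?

0.12 m

0–210 m: 1.3 × 3.5×10⁻⁴ × 210 = 0.09555 m
Layer 2: 190 × 0.58 × 1.8×10⁻⁴ = 0.019836 m
Δh = 0.09555 + 0.019836 = 0.115386 m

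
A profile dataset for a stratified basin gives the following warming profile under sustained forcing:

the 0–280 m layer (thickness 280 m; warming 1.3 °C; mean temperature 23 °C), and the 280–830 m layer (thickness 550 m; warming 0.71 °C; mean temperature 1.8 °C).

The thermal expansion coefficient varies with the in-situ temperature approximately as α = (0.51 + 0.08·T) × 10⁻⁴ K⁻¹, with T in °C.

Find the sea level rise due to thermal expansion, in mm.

Layer 1: α = (0.51 + 0.08×23)×10⁻⁴ = 2.35×10⁻⁴ K⁻¹
Layer 2: α = (0.51 + 0.08×1.8)×10⁻⁴ = 0.654×10⁻⁴ K⁻¹
Layer 1: 280 × 1.3 × 2.35×10⁻⁴ = 0.08554 m
Layer 2: 0.71 × 550 × 0.654×10⁻⁴ = 0.0255387 m
Δh = 0.08554 + 0.0255387 = 0.1110787 m

111 mm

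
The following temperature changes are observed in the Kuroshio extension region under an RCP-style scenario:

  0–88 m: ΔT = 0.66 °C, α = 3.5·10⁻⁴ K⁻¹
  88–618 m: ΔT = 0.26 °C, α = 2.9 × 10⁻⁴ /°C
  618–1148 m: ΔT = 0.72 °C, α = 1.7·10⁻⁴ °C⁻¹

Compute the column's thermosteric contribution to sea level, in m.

Δh ≈ 0.125 m

Layer 1: 0.66 × 3.5×10⁻⁴ × 88 = 0.020328 m
Layer 2: 0.26 × 530 × 2.9×10⁻⁴ = 0.039962 m
618–1148 m: 530 × 0.72 × 1.7×10⁻⁴ = 0.064872 m
Δh = 0.020328 + 0.039962 + 0.064872 = 0.125162 m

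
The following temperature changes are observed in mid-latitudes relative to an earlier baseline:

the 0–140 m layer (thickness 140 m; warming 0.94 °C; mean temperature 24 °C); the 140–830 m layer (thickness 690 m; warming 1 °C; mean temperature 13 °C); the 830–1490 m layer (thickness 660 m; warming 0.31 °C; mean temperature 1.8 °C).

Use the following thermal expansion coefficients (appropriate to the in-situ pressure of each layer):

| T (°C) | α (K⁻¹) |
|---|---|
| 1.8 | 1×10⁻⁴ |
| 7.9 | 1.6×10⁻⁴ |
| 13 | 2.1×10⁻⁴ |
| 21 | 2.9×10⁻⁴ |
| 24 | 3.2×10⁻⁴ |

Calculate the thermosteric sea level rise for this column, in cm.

21 cm

Layer 1 at 24 °C → α = 3.2×10⁻⁴ K⁻¹
Layer 2 at 13 °C → α = 2.1×10⁻⁴ K⁻¹
Layer 3 at 1.8 °C → α = 1×10⁻⁴ K⁻¹
140 × 3.2×10⁻⁴ × 0.94 = 0.042112 m
Layer 2: 2.1×10⁻⁴ × 1 × 690 = 0.14490 m
Layer 3: 1×10⁻⁴ × 660 × 0.31 = 0.02046 m
Δh = 0.042112 + 0.14490 + 0.02046 = 0.207472 m ≈ 21 cm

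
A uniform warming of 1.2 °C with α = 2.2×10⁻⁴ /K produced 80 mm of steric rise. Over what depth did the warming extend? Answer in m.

H ≈ 300 m

H = Δh/(αΔT) = 0.08 / (2.2×10⁻⁴ × 1.2) ≈ 303.0 m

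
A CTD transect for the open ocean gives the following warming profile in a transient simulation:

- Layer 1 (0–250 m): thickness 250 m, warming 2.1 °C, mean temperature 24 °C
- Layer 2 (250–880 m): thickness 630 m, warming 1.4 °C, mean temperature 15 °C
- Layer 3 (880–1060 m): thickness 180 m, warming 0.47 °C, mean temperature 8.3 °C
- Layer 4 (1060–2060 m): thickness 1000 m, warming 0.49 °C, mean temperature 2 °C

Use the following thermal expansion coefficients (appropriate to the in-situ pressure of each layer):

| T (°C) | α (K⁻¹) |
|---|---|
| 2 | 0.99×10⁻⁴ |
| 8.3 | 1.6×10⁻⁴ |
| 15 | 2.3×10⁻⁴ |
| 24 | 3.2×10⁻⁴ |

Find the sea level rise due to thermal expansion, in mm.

Layer 1 at 24 °C → α = 3.2×10⁻⁴ K⁻¹
Layer 2 at 15 °C → α = 2.3×10⁻⁴ K⁻¹
Layer 3 at 8.3 °C → α = 1.6×10⁻⁴ K⁻¹
Layer 4 at 2 °C → α = 0.99×10⁻⁴ K⁻¹
250 × 2.1 × 3.2×10⁻⁴ = 0.16800 m
Layer 2: 2.3×10⁻⁴ × 1.4 × 630 = 0.20286 m
180 × 0.47 × 1.6×10⁻⁴ = 0.013536 m
0.99×10⁻⁴ × 1000 × 0.49 = 0.04851 m
Δh = 0.16800 + 0.20286 + 0.013536 + 0.04851 = 0.432906 m ≈ 433 mm

Δh = 433 mm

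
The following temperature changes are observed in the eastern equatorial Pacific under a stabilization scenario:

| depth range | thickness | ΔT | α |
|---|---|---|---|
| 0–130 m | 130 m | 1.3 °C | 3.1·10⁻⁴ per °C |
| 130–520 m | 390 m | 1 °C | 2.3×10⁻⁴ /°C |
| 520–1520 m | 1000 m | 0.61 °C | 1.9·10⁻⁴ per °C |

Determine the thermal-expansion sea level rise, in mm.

Layer 1: 1.3 × 3.1×10⁻⁴ × 130 = 0.05239 m
Layer 2: 1 × 390 × 2.3×10⁻⁴ = 0.08970 m
520–1520 m: 1.9×10⁻⁴ × 1000 × 0.61 = 0.11590 m
Δh = 0.05239 + 0.08970 + 0.11590 = 0.25799 m

about 258 mm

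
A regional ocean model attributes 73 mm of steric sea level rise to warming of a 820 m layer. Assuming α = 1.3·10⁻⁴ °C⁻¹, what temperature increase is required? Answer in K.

ΔT = Δh/(αH) = 0.073 / (1.3×10⁻⁴ × 820) ≈ 0.6848 K

about 0.68 K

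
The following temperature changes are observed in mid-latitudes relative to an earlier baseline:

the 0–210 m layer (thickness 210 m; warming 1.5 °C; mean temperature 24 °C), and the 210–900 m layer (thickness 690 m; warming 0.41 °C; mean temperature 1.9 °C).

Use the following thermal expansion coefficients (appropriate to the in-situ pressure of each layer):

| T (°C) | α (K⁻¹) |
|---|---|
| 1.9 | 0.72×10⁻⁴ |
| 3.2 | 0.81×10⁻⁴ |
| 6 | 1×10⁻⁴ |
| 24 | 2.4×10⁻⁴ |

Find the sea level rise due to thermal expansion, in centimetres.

9.60 cm

Layer 1 at 24 °C → α = 2.4×10⁻⁴ K⁻¹
Layer 2 at 1.9 °C → α = 0.72×10⁻⁴ K⁻¹
0–210 m: 2.4×10⁻⁴ × 1.5 × 210 = 0.07560 m
210–900 m: 0.72×10⁻⁴ × 690 × 0.41 = 0.0203688 m
Δh = 0.07560 + 0.0203688 = 0.0959688 m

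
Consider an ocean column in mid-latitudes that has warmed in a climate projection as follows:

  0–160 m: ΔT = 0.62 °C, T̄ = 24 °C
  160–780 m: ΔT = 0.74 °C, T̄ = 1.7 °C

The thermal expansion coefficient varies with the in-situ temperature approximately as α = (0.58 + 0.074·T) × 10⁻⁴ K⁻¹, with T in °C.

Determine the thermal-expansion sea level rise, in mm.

Layer 1: α = (0.58 + 0.074×24)×10⁻⁴ = 2.356×10⁻⁴ K⁻¹
Layer 2: α = (0.58 + 0.074×1.7)×10⁻⁴ = 0.7058×10⁻⁴ K⁻¹
2.356×10⁻⁴ × 160 × 0.62 = 0.02337152 m
160–780 m: 620 × 0.74 × 0.7058×10⁻⁴ = 0.032382104 m
Δh = 0.02337152 + 0.032382104 = 0.055753624 m

about 55.8 mm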